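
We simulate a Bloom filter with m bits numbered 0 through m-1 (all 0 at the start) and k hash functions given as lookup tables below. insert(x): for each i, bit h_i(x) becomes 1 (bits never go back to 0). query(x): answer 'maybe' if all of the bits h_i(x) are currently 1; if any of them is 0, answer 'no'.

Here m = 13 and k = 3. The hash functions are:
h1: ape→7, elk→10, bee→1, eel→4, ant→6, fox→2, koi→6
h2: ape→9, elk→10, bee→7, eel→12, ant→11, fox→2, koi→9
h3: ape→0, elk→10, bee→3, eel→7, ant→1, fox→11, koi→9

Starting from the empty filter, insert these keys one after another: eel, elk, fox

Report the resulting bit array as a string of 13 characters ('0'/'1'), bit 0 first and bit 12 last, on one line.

Start: bits=0000000000000
After insert 'eel': sets bits 4 7 12 -> bits=0000100100001
After insert 'elk': sets bits 10 -> bits=0000100100101
After insert 'fox': sets bits 2 11 -> bits=0010100100111

Answer: 0010100100111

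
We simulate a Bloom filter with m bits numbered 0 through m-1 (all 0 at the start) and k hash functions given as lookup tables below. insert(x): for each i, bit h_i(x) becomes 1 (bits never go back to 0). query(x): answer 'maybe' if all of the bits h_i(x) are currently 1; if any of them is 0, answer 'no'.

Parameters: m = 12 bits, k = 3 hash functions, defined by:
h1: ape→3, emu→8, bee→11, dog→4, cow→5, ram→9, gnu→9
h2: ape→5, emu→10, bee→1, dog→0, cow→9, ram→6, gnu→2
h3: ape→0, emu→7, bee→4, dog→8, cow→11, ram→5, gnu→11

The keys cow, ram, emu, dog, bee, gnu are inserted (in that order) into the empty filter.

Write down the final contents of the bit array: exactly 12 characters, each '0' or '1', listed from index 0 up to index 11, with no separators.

Answer: 111011111111

Derivation:
Start: bits=000000000000
After insert 'cow': sets bits 5 9 11 -> bits=000001000101
After insert 'ram': sets bits 5 6 9 -> bits=000001100101
After insert 'emu': sets bits 7 8 10 -> bits=000001111111
After insert 'dog': sets bits 0 4 8 -> bits=100011111111
After insert 'bee': sets bits 1 4 11 -> bits=110011111111
After insert 'gnu': sets bits 2 9 11 -> bits=111011111111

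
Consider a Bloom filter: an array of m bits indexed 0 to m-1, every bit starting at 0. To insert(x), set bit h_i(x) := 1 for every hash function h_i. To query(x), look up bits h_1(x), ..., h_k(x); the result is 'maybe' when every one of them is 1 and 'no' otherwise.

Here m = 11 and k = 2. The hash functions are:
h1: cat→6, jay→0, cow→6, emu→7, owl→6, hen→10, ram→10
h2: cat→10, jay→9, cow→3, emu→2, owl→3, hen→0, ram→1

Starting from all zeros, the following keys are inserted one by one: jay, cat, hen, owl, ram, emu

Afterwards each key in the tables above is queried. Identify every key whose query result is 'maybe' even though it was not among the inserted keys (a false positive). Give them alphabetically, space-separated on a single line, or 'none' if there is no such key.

Answer: cow

Derivation:
Start: bits=00000000000
After insert 'jay': sets bits 0 9 -> bits=10000000010
After insert 'cat': sets bits 6 10 -> bits=10000010011
After insert 'hen': sets bits 0 10 -> bits=10000010011
After insert 'owl': sets bits 3 6 -> bits=10010010011
After insert 'ram': sets bits 1 10 -> bits=11010010011
After insert 'emu': sets bits 2 7 -> bits=11110011011
Not inserted: cow — query each against bits=11110011011:
query cow: checks bit3=1, bit6=1 (all 1) -> maybe => FALSE POSITIVE
False positives (alphabetical): cow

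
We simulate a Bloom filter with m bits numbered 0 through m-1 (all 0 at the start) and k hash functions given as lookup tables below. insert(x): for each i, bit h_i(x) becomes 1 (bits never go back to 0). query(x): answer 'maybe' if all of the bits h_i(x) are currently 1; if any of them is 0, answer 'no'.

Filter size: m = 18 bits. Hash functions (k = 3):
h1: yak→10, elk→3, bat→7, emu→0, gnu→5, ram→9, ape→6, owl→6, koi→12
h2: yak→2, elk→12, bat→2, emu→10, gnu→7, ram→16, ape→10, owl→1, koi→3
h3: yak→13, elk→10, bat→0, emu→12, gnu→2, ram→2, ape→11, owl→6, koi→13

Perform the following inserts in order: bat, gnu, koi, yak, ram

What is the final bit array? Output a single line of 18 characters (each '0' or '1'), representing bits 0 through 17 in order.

Answer: 101101010110110010

Derivation:
Start: bits=000000000000000000
After insert 'bat': sets bits 0 2 7 -> bits=101000010000000000
After insert 'gnu': sets bits 2 5 7 -> bits=101001010000000000
After insert 'koi': sets bits 3 12 13 -> bits=101101010000110000
After insert 'yak': sets bits 2 10 13 -> bits=101101010010110000
After insert 'ram': sets bits 2 9 16 -> bits=101101010110110010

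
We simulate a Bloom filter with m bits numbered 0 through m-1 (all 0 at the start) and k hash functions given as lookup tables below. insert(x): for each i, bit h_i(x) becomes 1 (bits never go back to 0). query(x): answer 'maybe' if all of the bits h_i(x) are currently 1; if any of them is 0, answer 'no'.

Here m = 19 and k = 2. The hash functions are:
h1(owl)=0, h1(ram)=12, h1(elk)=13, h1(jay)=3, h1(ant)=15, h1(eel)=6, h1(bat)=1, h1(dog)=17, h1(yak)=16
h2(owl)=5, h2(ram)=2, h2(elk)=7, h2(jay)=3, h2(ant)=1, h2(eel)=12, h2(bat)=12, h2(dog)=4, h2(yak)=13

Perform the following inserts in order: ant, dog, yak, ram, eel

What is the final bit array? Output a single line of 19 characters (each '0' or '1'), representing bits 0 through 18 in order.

Start: bits=0000000000000000000
After insert 'ant': sets bits 1 15 -> bits=0100000000000001000
After insert 'dog': sets bits 4 17 -> bits=0100100000000001010
After insert 'yak': sets bits 13 16 -> bits=0100100000000101110
After insert 'ram': sets bits 2 12 -> bits=0110100000001101110
After insert 'eel': sets bits 6 12 -> bits=0110101000001101110

Answer: 0110101000001101110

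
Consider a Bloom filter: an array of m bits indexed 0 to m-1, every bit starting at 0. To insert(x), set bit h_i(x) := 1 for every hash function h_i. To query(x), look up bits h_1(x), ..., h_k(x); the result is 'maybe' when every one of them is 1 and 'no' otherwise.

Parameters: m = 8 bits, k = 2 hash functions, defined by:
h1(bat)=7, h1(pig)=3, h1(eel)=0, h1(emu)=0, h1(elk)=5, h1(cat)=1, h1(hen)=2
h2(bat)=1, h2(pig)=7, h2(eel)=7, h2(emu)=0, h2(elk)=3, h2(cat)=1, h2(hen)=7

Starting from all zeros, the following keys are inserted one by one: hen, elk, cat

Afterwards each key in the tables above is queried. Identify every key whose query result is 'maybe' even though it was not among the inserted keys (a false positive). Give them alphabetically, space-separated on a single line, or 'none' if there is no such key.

Answer: bat pig

Derivation:
Start: bits=00000000
After insert 'hen': sets bits 2 7 -> bits=00100001
After insert 'elk': sets bits 3 5 -> bits=00110101
After insert 'cat': sets bits 1 -> bits=01110101
Not inserted: bat eel emu pig — query each against bits=01110101:
query bat: checks bit1=1, bit7=1 (all 1) -> maybe => FALSE POSITIVE
query eel: checks bit0=0, bit7=1 (has a 0) -> no => not a false positive
query emu: checks bit0=0 (has a 0) -> no => not a false positive
query pig: checks bit3=1, bit7=1 (all 1) -> maybe => FALSE POSITIVE
False positives (alphabetical): bat pig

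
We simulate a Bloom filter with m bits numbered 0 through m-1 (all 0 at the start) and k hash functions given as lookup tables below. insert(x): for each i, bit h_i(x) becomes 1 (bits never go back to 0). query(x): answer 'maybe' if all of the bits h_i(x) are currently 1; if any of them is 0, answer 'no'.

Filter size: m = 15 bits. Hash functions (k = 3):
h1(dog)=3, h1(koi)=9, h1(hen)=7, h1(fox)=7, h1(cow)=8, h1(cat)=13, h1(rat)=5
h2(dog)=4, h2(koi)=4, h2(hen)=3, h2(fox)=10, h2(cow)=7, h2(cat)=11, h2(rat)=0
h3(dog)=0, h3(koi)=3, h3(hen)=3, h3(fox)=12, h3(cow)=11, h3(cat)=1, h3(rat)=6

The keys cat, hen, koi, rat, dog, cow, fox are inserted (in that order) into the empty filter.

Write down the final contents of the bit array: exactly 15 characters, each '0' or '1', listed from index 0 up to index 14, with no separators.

Answer: 110111111111110

Derivation:
Start: bits=000000000000000
After insert 'cat': sets bits 1 11 13 -> bits=010000000001010
After insert 'hen': sets bits 3 7 -> bits=010100010001010
After insert 'koi': sets bits 3 4 9 -> bits=010110010101010
After insert 'rat': sets bits 0 5 6 -> bits=110111110101010
After insert 'dog': sets bits 0 3 4 -> bits=110111110101010
After insert 'cow': sets bits 7 8 11 -> bits=110111111101010
After insert 'fox': sets bits 7 10 12 -> bits=110111111111110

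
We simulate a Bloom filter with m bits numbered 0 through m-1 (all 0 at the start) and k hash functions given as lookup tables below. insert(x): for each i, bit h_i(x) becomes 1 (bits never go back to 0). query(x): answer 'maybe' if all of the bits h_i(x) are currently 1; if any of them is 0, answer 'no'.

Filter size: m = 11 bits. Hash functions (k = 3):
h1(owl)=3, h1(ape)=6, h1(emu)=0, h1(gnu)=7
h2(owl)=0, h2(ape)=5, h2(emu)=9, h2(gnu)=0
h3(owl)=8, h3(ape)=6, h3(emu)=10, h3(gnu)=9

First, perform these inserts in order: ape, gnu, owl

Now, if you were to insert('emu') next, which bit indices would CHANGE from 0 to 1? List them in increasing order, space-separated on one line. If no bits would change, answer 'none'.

Answer: 10

Derivation:
Start: bits=00000000000
After insert 'ape': sets bits 5 6 -> bits=00000110000
After insert 'gnu': sets bits 0 7 9 -> bits=10000111010
After insert 'owl': sets bits 0 3 8 -> bits=10010111110
insert 'emu' would touch bits 0 9 10; currently bit0=1, bit9=1, bit10=0
Bits that are 0 among those (would change 0->1): 10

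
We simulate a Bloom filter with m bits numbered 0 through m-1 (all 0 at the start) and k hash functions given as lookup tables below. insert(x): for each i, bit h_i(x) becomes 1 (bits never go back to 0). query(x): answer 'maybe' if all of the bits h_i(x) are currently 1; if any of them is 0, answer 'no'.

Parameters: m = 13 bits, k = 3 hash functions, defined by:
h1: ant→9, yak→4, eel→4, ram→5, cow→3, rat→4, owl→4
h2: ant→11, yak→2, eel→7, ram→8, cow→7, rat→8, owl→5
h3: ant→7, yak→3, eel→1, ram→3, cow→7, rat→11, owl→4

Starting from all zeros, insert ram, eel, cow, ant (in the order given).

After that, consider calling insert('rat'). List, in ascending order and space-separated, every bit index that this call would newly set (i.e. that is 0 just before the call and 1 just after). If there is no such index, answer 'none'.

Answer: none

Derivation:
Start: bits=0000000000000
After insert 'ram': sets bits 3 5 8 -> bits=0001010010000
After insert 'eel': sets bits 1 4 7 -> bits=0101110110000
After insert 'cow': sets bits 3 7 -> bits=0101110110000
After insert 'ant': sets bits 7 9 11 -> bits=0101110111010
insert 'rat' would touch bits 4 8 11; currently bit4=1, bit8=1, bit11=1
Bits that are 0 among those (would change 0->1): none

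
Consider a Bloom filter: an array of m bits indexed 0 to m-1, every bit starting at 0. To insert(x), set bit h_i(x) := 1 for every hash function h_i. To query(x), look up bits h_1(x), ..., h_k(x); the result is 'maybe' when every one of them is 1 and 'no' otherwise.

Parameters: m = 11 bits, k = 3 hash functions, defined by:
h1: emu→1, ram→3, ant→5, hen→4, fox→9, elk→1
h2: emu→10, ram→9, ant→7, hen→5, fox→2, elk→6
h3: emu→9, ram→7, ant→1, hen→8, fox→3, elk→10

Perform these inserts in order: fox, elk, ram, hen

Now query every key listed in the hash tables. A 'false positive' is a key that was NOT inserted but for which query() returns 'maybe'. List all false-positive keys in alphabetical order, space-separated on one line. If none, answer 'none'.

Start: bits=00000000000
After insert 'fox': sets bits 2 3 9 -> bits=00110000010
After insert 'elk': sets bits 1 6 10 -> bits=01110010011
After insert 'ram': sets bits 3 7 9 -> bits=01110011011
After insert 'hen': sets bits 4 5 8 -> bits=01111111111
Not inserted: ant emu — query each against bits=01111111111:
query ant: checks bit1=1, bit5=1, bit7=1 (all 1) -> maybe => FALSE POSITIVE
query emu: checks bit1=1, bit9=1, bit10=1 (all 1) -> maybe => FALSE POSITIVE
False positives (alphabetical): ant emu

Answer: ant emu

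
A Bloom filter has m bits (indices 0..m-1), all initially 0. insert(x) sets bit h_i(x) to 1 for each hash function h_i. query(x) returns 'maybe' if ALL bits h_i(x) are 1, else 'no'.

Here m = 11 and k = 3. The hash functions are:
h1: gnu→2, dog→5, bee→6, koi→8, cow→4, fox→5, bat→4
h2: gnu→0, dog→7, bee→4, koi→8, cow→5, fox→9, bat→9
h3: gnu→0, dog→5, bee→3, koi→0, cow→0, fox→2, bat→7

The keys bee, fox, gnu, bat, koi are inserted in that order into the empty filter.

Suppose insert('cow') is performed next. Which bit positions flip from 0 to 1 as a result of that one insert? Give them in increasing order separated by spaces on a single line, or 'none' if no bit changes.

Answer: none

Derivation:
Start: bits=00000000000
After insert 'bee': sets bits 3 4 6 -> bits=00011010000
After insert 'fox': sets bits 2 5 9 -> bits=00111110010
After insert 'gnu': sets bits 0 2 -> bits=10111110010
After insert 'bat': sets bits 4 7 9 -> bits=10111111010
After insert 'koi': sets bits 0 8 -> bits=10111111110
insert 'cow' would touch bits 0 4 5; currently bit0=1, bit4=1, bit5=1
Bits that are 0 among those (would change 0->1): none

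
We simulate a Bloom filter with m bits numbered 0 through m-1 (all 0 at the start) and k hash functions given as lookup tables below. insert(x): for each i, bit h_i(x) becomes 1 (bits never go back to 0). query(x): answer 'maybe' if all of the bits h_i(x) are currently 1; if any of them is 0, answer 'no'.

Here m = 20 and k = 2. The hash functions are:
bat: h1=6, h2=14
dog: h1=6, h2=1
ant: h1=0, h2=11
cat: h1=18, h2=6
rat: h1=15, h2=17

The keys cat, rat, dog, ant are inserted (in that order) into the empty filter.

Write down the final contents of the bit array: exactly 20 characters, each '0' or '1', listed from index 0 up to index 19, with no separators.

Start: bits=00000000000000000000
After insert 'cat': sets bits 6 18 -> bits=00000010000000000010
After insert 'rat': sets bits 15 17 -> bits=00000010000000010110
After insert 'dog': sets bits 1 6 -> bits=01000010000000010110
After insert 'ant': sets bits 0 11 -> bits=11000010000100010110

Answer: 11000010000100010110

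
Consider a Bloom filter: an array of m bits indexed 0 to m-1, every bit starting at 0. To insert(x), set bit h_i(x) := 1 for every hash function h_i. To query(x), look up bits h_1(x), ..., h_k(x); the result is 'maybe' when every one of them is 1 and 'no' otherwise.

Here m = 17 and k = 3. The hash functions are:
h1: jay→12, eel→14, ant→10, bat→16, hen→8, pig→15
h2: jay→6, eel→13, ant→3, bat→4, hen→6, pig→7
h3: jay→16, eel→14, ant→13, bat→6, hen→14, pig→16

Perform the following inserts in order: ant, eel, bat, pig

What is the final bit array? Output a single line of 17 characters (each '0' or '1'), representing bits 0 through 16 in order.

Answer: 00011011001001111

Derivation:
Start: bits=00000000000000000
After insert 'ant': sets bits 3 10 13 -> bits=00010000001001000
After insert 'eel': sets bits 13 14 -> bits=00010000001001100
After insert 'bat': sets bits 4 6 16 -> bits=00011010001001101
After insert 'pig': sets bits 7 15 16 -> bits=00011011001001111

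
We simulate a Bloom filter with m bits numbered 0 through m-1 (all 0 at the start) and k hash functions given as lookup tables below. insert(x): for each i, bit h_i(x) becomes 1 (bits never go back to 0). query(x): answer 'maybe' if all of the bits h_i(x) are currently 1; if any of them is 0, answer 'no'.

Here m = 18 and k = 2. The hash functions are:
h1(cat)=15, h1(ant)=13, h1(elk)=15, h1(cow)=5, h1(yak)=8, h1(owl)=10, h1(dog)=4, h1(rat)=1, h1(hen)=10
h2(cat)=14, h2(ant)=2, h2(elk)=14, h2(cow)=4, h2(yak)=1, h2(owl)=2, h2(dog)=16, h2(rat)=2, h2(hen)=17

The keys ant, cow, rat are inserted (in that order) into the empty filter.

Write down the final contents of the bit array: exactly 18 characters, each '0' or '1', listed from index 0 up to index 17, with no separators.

Start: bits=000000000000000000
After insert 'ant': sets bits 2 13 -> bits=001000000000010000
After insert 'cow': sets bits 4 5 -> bits=001011000000010000
After insert 'rat': sets bits 1 2 -> bits=011011000000010000

Answer: 011011000000010000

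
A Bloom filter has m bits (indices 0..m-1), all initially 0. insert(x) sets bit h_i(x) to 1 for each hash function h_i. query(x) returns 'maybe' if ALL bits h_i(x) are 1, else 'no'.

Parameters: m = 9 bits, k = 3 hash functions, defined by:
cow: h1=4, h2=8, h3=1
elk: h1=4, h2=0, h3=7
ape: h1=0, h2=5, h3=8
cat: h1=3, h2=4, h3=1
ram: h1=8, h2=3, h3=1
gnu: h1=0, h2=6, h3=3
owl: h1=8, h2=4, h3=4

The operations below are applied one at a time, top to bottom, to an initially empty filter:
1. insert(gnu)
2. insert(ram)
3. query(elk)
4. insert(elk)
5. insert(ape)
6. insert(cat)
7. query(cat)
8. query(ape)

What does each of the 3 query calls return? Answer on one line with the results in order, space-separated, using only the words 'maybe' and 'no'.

Answer: no maybe maybe

Derivation:
Start: bits=000000000
Op 1: insert gnu -> sets bits 0 3 6 -> bits=100100100
Op 2: insert ram -> sets bits 1 3 8 -> bits=110100101
Op 3: query elk -> checks bit0=1, bit4=0, bit7=0 (has a 0) -> no
Op 4: insert elk -> sets bits 0 4 7 -> bits=110110111
Op 5: insert ape -> sets bits 0 5 8 -> bits=110111111
Op 6: insert cat -> sets bits 1 3 4 -> bits=110111111
Op 7: query cat -> checks bit1=1, bit3=1, bit4=1 (all 1) -> maybe
Op 8: query ape -> checks bit0=1, bit5=1, bit8=1 (all 1) -> maybe
Query results in order: no maybe maybe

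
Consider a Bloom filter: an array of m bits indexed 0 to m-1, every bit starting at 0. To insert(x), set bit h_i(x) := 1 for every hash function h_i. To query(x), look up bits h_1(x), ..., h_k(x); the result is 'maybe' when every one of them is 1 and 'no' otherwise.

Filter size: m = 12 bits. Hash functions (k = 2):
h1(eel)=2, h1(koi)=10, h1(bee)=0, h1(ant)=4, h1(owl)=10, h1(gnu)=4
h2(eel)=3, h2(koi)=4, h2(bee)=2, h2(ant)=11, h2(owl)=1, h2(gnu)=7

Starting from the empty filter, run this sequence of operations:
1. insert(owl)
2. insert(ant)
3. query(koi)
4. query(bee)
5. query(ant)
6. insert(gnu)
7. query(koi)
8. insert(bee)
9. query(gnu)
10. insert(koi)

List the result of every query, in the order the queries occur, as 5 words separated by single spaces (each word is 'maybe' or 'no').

Start: bits=000000000000
Op 1: insert owl -> sets bits 1 10 -> bits=010000000010
Op 2: insert ant -> sets bits 4 11 -> bits=010010000011
Op 3: query koi -> checks bit4=1, bit10=1 (all 1) -> maybe
Op 4: query bee -> checks bit0=0, bit2=0 (has a 0) -> no
Op 5: query ant -> checks bit4=1, bit11=1 (all 1) -> maybe
Op 6: insert gnu -> sets bits 4 7 -> bits=010010010011
Op 7: query koi -> checks bit4=1, bit10=1 (all 1) -> maybe
Op 8: insert bee -> sets bits 0 2 -> bits=111010010011
Op 9: query gnu -> checks bit4=1, bit7=1 (all 1) -> maybe
Op 10: insert koi -> sets bits 4 10 -> bits=111010010011
Query results in order: maybe no maybe maybe maybe

Answer: maybe no maybe maybe maybe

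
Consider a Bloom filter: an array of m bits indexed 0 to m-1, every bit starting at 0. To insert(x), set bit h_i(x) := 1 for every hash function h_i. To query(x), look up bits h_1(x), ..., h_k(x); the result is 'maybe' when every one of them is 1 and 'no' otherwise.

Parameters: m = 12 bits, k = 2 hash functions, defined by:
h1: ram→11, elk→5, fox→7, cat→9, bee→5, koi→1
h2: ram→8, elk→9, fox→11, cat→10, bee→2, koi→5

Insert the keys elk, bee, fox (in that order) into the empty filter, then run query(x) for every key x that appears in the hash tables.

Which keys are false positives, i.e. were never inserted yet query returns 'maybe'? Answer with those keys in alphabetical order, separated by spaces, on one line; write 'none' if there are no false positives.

Start: bits=000000000000
After insert 'elk': sets bits 5 9 -> bits=000001000100
After insert 'bee': sets bits 2 5 -> bits=001001000100
After insert 'fox': sets bits 7 11 -> bits=001001010101
Not inserted: cat koi ram — query each against bits=001001010101:
query cat: checks bit9=1, bit10=0 (has a 0) -> no => not a false positive
query koi: checks bit1=0, bit5=1 (has a 0) -> no => not a false positive
query ram: checks bit8=0, bit11=1 (has a 0) -> no => not a false positive
False positives (alphabetical): none

Answer: none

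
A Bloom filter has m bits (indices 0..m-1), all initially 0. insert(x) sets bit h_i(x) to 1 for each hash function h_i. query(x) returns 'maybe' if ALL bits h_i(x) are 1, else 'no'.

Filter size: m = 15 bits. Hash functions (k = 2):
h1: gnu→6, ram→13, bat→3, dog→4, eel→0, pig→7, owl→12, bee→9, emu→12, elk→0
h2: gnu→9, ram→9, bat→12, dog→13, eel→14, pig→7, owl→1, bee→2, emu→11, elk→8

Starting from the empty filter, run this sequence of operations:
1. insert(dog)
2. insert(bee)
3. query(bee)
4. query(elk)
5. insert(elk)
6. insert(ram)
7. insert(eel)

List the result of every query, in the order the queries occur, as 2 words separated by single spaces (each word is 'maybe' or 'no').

Answer: maybe no

Derivation:
Start: bits=000000000000000
Op 1: insert dog -> sets bits 4 13 -> bits=000010000000010
Op 2: insert bee -> sets bits 2 9 -> bits=001010000100010
Op 3: query bee -> checks bit2=1, bit9=1 (all 1) -> maybe
Op 4: query elk -> checks bit0=0, bit8=0 (has a 0) -> no
Op 5: insert elk -> sets bits 0 8 -> bits=101010001100010
Op 6: insert ram -> sets bits 9 13 -> bits=101010001100010
Op 7: insert eel -> sets bits 0 14 -> bits=101010001100011
Query results in order: maybe no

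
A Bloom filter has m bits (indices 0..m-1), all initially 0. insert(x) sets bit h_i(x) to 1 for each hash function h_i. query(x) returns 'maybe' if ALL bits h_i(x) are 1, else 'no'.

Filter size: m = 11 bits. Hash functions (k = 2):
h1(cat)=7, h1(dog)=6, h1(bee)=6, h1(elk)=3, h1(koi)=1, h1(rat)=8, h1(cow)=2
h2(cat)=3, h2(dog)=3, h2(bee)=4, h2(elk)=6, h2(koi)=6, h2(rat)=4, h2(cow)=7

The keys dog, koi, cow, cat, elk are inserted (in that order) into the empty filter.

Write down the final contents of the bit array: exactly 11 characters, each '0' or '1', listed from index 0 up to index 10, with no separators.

Start: bits=00000000000
After insert 'dog': sets bits 3 6 -> bits=00010010000
After insert 'koi': sets bits 1 6 -> bits=01010010000
After insert 'cow': sets bits 2 7 -> bits=01110011000
After insert 'cat': sets bits 3 7 -> bits=01110011000
After insert 'elk': sets bits 3 6 -> bits=01110011000

Answer: 01110011000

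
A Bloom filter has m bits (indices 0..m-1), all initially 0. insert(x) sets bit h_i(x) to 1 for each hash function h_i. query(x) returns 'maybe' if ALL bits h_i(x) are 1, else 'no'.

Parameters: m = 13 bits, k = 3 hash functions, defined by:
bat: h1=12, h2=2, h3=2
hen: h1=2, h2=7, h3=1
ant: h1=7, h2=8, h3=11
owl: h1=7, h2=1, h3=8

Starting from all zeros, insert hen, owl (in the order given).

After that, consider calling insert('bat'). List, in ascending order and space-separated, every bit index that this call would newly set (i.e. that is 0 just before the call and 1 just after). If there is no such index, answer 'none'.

Start: bits=0000000000000
After insert 'hen': sets bits 1 2 7 -> bits=0110000100000
After insert 'owl': sets bits 1 7 8 -> bits=0110000110000
insert 'bat' would touch bits 2 12; currently bit2=1, bit12=0
Bits that are 0 among those (would change 0->1): 12

Answer: 12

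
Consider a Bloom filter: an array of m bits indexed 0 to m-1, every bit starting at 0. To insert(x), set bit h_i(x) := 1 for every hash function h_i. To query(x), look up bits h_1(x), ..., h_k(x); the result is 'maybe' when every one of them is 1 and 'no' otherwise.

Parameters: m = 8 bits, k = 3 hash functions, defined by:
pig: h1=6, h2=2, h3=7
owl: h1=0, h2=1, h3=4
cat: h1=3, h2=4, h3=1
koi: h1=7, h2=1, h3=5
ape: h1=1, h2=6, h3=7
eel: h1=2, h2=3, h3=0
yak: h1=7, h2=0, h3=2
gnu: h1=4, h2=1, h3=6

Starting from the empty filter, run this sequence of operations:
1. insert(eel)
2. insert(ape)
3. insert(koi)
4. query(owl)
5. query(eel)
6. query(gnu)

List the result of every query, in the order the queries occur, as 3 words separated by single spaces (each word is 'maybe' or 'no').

Answer: no maybe no

Derivation:
Start: bits=00000000
Op 1: insert eel -> sets bits 0 2 3 -> bits=10110000
Op 2: insert ape -> sets bits 1 6 7 -> bits=11110011
Op 3: insert koi -> sets bits 1 5 7 -> bits=11110111
Op 4: query owl -> checks bit0=1, bit1=1, bit4=0 (has a 0) -> no
Op 5: query eel -> checks bit0=1, bit2=1, bit3=1 (all 1) -> maybe
Op 6: query gnu -> checks bit1=1, bit4=0, bit6=1 (has a 0) -> no
Query results in order: no maybe no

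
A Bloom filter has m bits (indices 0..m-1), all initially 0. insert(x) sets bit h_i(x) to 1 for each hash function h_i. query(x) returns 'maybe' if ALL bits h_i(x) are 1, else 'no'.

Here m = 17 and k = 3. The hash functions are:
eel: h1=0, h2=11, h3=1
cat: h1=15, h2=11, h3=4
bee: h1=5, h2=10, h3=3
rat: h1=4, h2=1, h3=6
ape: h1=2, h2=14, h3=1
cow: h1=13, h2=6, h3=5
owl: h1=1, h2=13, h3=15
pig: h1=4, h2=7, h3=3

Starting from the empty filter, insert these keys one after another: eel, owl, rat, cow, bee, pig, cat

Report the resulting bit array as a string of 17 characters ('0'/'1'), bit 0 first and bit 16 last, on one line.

Answer: 11011111001101010

Derivation:
Start: bits=00000000000000000
After insert 'eel': sets bits 0 1 11 -> bits=11000000000100000
After insert 'owl': sets bits 1 13 15 -> bits=11000000000101010
After insert 'rat': sets bits 1 4 6 -> bits=11001010000101010
After insert 'cow': sets bits 5 6 13 -> bits=11001110000101010
After insert 'bee': sets bits 3 5 10 -> bits=11011110001101010
After insert 'pig': sets bits 3 4 7 -> bits=11011111001101010
After insert 'cat': sets bits 4 11 15 -> bits=11011111001101010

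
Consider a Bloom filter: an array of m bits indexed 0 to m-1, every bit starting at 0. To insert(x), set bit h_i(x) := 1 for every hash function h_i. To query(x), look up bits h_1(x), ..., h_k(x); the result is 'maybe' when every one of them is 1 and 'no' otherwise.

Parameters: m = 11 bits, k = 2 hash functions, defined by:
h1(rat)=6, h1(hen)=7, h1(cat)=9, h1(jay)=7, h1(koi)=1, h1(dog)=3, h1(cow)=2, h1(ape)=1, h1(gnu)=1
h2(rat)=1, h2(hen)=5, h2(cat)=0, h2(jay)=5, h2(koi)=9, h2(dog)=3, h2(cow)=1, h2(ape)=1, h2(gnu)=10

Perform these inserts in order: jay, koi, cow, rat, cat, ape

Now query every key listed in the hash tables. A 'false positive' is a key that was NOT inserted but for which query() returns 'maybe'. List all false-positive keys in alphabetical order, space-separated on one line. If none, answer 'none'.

Start: bits=00000000000
After insert 'jay': sets bits 5 7 -> bits=00000101000
After insert 'koi': sets bits 1 9 -> bits=01000101010
After insert 'cow': sets bits 1 2 -> bits=01100101010
After insert 'rat': sets bits 1 6 -> bits=01100111010
After insert 'cat': sets bits 0 9 -> bits=11100111010
After insert 'ape': sets bits 1 -> bits=11100111010
Not inserted: dog gnu hen — query each against bits=11100111010:
query dog: checks bit3=0 (has a 0) -> no => not a false positive
query gnu: checks bit1=1, bit10=0 (has a 0) -> no => not a false positive
query hen: checks bit5=1, bit7=1 (all 1) -> maybe => FALSE POSITIVE
False positives (alphabetical): hen

Answer: hen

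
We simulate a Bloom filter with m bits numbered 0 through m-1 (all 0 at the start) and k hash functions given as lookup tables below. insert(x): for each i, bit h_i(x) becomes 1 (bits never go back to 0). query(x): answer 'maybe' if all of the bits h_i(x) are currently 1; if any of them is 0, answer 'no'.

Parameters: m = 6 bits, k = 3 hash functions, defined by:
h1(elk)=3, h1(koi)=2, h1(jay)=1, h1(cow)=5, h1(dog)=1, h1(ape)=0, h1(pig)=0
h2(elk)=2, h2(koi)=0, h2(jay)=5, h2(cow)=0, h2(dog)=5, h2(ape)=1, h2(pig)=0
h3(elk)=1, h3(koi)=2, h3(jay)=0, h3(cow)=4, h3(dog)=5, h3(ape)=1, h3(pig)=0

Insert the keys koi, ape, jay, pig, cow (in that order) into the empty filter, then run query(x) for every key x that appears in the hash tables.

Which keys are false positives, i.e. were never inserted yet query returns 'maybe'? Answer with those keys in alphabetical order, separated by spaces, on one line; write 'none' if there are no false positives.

Start: bits=000000
After insert 'koi': sets bits 0 2 -> bits=101000
After insert 'ape': sets bits 0 1 -> bits=111000
After insert 'jay': sets bits 0 1 5 -> bits=111001
After insert 'pig': sets bits 0 -> bits=111001
After insert 'cow': sets bits 0 4 5 -> bits=111011
Not inserted: dog elk — query each against bits=111011:
query dog: checks bit1=1, bit5=1 (all 1) -> maybe => FALSE POSITIVE
query elk: checks bit1=1, bit2=1, bit3=0 (has a 0) -> no => not a false positive
False positives (alphabetical): dog

Answer: dog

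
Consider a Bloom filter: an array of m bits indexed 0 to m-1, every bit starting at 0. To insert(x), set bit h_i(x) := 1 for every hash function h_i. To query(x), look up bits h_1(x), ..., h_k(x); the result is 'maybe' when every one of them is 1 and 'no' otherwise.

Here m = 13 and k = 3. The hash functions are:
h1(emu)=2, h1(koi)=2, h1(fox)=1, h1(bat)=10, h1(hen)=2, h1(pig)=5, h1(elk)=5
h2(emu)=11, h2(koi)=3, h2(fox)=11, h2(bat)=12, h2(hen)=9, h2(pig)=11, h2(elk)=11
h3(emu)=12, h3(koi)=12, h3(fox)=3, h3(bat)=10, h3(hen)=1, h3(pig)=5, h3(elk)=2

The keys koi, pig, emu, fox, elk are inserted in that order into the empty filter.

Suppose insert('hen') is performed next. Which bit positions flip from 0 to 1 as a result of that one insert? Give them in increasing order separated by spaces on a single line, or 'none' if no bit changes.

Answer: 9

Derivation:
Start: bits=0000000000000
After insert 'koi': sets bits 2 3 12 -> bits=0011000000001
After insert 'pig': sets bits 5 11 -> bits=0011010000011
After insert 'emu': sets bits 2 11 12 -> bits=0011010000011
After insert 'fox': sets bits 1 3 11 -> bits=0111010000011
After insert 'elk': sets bits 2 5 11 -> bits=0111010000011
insert 'hen' would touch bits 1 2 9; currently bit1=1, bit2=1, bit9=0
Bits that are 0 among those (would change 0->1): 9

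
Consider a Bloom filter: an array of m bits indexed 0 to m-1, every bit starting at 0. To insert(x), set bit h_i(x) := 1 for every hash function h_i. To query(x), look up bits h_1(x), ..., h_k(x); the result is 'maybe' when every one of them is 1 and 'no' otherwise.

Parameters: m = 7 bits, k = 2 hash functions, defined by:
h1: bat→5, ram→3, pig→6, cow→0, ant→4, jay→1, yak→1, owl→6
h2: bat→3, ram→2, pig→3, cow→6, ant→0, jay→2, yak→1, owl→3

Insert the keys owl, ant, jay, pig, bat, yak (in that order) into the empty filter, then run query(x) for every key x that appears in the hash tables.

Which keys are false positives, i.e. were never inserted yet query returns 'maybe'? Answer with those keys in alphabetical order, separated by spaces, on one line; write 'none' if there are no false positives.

Start: bits=0000000
After insert 'owl': sets bits 3 6 -> bits=0001001
After insert 'ant': sets bits 0 4 -> bits=1001101
After insert 'jay': sets bits 1 2 -> bits=1111101
After insert 'pig': sets bits 3 6 -> bits=1111101
After insert 'bat': sets bits 3 5 -> bits=1111111
After insert 'yak': sets bits 1 -> bits=1111111
Not inserted: cow ram — query each against bits=1111111:
query cow: checks bit0=1, bit6=1 (all 1) -> maybe => FALSE POSITIVE
query ram: checks bit2=1, bit3=1 (all 1) -> maybe => FALSE POSITIVE
False positives (alphabetical): cow ram

Answer: cow ram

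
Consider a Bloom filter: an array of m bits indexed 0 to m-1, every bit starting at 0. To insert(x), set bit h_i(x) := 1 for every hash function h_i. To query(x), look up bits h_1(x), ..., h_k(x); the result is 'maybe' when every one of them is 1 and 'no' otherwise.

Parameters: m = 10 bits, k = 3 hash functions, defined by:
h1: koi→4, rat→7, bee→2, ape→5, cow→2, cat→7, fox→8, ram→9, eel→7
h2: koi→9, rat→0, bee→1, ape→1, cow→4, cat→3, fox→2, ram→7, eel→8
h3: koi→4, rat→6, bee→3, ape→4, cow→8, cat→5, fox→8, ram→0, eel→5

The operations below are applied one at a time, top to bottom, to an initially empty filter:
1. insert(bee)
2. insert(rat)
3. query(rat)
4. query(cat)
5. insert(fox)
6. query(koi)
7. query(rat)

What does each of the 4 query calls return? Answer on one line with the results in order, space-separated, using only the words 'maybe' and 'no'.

Start: bits=0000000000
Op 1: insert bee -> sets bits 1 2 3 -> bits=0111000000
Op 2: insert rat -> sets bits 0 6 7 -> bits=1111001100
Op 3: query rat -> checks bit0=1, bit6=1, bit7=1 (all 1) -> maybe
Op 4: query cat -> checks bit3=1, bit5=0, bit7=1 (has a 0) -> no
Op 5: insert fox -> sets bits 2 8 -> bits=1111001110
Op 6: query koi -> checks bit4=0, bit9=0 (has a 0) -> no
Op 7: query rat -> checks bit0=1, bit6=1, bit7=1 (all 1) -> maybe
Query results in order: maybe no no maybe

Answer: maybe no no maybe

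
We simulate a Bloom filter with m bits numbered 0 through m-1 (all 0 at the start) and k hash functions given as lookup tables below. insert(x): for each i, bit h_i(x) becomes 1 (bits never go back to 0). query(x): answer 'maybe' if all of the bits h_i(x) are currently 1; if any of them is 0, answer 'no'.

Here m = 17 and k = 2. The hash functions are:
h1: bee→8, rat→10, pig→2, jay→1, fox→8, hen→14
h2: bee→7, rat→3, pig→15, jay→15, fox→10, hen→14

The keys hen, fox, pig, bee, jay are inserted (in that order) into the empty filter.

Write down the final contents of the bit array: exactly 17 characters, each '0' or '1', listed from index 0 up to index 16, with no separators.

Answer: 01100001101000110

Derivation:
Start: bits=00000000000000000
After insert 'hen': sets bits 14 -> bits=00000000000000100
After insert 'fox': sets bits 8 10 -> bits=00000000101000100
After insert 'pig': sets bits 2 15 -> bits=00100000101000110
After insert 'bee': sets bits 7 8 -> bits=00100001101000110
After insert 'jay': sets bits 1 15 -> bits=01100001101000110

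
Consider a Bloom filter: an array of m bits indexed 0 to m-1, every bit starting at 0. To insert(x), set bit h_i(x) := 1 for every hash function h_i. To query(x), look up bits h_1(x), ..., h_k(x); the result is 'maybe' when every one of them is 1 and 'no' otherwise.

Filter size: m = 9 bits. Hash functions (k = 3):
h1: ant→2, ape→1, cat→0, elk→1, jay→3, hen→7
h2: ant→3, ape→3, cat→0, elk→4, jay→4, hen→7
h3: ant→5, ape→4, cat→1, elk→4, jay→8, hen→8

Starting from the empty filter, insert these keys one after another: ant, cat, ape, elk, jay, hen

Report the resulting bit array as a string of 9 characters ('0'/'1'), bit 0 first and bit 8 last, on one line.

Answer: 111111011

Derivation:
Start: bits=000000000
After insert 'ant': sets bits 2 3 5 -> bits=001101000
After insert 'cat': sets bits 0 1 -> bits=111101000
After insert 'ape': sets bits 1 3 4 -> bits=111111000
After insert 'elk': sets bits 1 4 -> bits=111111000
After insert 'jay': sets bits 3 4 8 -> bits=111111001
After insert 'hen': sets bits 7 8 -> bits=111111011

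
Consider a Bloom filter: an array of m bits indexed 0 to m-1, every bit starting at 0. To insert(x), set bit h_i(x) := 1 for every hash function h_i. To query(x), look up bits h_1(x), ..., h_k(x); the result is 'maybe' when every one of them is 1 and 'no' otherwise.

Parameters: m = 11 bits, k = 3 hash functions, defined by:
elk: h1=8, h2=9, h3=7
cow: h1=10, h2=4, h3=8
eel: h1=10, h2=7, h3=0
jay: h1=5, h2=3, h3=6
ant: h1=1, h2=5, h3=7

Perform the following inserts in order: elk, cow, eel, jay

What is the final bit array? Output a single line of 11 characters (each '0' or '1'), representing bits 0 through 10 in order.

Answer: 10011111111

Derivation:
Start: bits=00000000000
After insert 'elk': sets bits 7 8 9 -> bits=00000001110
After insert 'cow': sets bits 4 8 10 -> bits=00001001111
After insert 'eel': sets bits 0 7 10 -> bits=10001001111
After insert 'jay': sets bits 3 5 6 -> bits=10011111111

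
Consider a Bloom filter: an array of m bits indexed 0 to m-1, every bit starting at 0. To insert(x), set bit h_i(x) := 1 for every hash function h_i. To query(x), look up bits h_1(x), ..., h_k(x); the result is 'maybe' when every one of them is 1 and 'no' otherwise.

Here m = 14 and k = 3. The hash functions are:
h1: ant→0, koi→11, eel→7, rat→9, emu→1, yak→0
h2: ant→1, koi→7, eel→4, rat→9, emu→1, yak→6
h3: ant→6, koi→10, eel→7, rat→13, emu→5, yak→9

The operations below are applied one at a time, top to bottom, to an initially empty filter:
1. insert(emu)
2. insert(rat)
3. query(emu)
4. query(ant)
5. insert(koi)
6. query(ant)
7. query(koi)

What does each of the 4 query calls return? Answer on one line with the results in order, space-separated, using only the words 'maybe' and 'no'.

Start: bits=00000000000000
Op 1: insert emu -> sets bits 1 5 -> bits=01000100000000
Op 2: insert rat -> sets bits 9 13 -> bits=01000100010001
Op 3: query emu -> checks bit1=1, bit5=1 (all 1) -> maybe
Op 4: query ant -> checks bit0=0, bit1=1, bit6=0 (has a 0) -> no
Op 5: insert koi -> sets bits 7 10 11 -> bits=01000101011101
Op 6: query ant -> checks bit0=0, bit1=1, bit6=0 (has a 0) -> no
Op 7: query koi -> checks bit7=1, bit10=1, bit11=1 (all 1) -> maybe
Query results in order: maybe no no maybe

Answer: maybe no no maybe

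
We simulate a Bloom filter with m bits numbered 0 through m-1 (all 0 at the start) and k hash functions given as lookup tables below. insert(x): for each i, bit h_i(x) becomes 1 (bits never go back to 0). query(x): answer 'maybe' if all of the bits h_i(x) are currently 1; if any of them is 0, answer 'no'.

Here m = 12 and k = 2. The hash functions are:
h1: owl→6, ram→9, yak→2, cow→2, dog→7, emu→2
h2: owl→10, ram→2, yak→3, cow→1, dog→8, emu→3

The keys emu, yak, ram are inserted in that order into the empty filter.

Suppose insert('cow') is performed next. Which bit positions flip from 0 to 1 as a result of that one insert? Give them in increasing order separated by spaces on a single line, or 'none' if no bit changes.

Start: bits=000000000000
After insert 'emu': sets bits 2 3 -> bits=001100000000
After insert 'yak': sets bits 2 3 -> bits=001100000000
After insert 'ram': sets bits 2 9 -> bits=001100000100
insert 'cow' would touch bits 1 2; currently bit1=0, bit2=1
Bits that are 0 among those (would change 0->1): 1

Answer: 1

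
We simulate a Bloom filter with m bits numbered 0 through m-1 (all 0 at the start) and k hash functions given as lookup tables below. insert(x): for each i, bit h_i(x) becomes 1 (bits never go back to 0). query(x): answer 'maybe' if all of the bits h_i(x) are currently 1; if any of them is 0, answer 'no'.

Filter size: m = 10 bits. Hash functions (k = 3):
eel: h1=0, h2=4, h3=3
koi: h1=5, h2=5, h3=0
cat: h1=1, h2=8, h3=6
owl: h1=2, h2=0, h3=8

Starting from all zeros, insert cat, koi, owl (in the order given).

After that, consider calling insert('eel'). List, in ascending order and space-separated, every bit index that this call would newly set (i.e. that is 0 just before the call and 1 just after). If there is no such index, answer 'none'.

Start: bits=0000000000
After insert 'cat': sets bits 1 6 8 -> bits=0100001010
After insert 'koi': sets bits 0 5 -> bits=1100011010
After insert 'owl': sets bits 0 2 8 -> bits=1110011010
insert 'eel' would touch bits 0 3 4; currently bit0=1, bit3=0, bit4=0
Bits that are 0 among those (would change 0->1): 3 4

Answer: 3 4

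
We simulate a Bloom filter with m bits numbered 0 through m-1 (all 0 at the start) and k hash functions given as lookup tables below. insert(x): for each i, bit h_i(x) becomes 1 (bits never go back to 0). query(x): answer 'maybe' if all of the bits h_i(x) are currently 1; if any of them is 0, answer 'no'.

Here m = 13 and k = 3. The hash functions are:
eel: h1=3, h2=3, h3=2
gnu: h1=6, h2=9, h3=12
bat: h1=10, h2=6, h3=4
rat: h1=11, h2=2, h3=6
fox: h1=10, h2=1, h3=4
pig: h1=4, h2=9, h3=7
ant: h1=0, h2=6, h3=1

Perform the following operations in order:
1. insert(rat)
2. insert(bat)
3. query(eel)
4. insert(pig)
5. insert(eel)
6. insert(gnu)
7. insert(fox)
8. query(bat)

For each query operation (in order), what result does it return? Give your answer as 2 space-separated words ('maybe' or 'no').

Start: bits=0000000000000
Op 1: insert rat -> sets bits 2 6 11 -> bits=0010001000010
Op 2: insert bat -> sets bits 4 6 10 -> bits=0010101000110
Op 3: query eel -> checks bit2=1, bit3=0 (has a 0) -> no
Op 4: insert pig -> sets bits 4 7 9 -> bits=0010101101110
Op 5: insert eel -> sets bits 2 3 -> bits=0011101101110
Op 6: insert gnu -> sets bits 6 9 12 -> bits=0011101101111
Op 7: insert fox -> sets bits 1 4 10 -> bits=0111101101111
Op 8: query bat -> checks bit4=1, bit6=1, bit10=1 (all 1) -> maybe
Query results in order: no maybe

Answer: no maybe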